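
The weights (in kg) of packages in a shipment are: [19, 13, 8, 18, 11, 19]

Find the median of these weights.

15.5

Step 1: Sort the data in ascending order: [8, 11, 13, 18, 19, 19]
Step 2: The number of values is n = 6.
Step 3: Since n is even, the median is the average of positions 3 and 4:
  Median = (13 + 18) / 2 = 15.5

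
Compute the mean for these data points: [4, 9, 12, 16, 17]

11.6

Step 1: Sum all values: 4 + 9 + 12 + 16 + 17 = 58
Step 2: Count the number of values: n = 5
Step 3: Mean = sum / n = 58 / 5 = 11.6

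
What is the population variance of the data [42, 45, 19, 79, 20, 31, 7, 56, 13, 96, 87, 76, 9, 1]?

974.1071

Step 1: Compute the mean: (42 + 45 + 19 + 79 + 20 + 31 + 7 + 56 + 13 + 96 + 87 + 76 + 9 + 1) / 14 = 41.5
Step 2: Compute squared deviations from the mean:
  (42 - 41.5)^2 = 0.25
  (45 - 41.5)^2 = 12.25
  (19 - 41.5)^2 = 506.25
  (79 - 41.5)^2 = 1406.25
  (20 - 41.5)^2 = 462.25
  (31 - 41.5)^2 = 110.25
  (7 - 41.5)^2 = 1190.25
  (56 - 41.5)^2 = 210.25
  (13 - 41.5)^2 = 812.25
  (96 - 41.5)^2 = 2970.25
  (87 - 41.5)^2 = 2070.25
  (76 - 41.5)^2 = 1190.25
  (9 - 41.5)^2 = 1056.25
  (1 - 41.5)^2 = 1640.25
Step 3: Sum of squared deviations = 13637.5
Step 4: Population variance = 13637.5 / 14 = 974.1071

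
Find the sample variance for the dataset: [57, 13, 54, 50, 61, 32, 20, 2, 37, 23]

411.2111

Step 1: Compute the mean: (57 + 13 + 54 + 50 + 61 + 32 + 20 + 2 + 37 + 23) / 10 = 34.9
Step 2: Compute squared deviations from the mean:
  (57 - 34.9)^2 = 488.41
  (13 - 34.9)^2 = 479.61
  (54 - 34.9)^2 = 364.81
  (50 - 34.9)^2 = 228.01
  (61 - 34.9)^2 = 681.21
  (32 - 34.9)^2 = 8.41
  (20 - 34.9)^2 = 222.01
  (2 - 34.9)^2 = 1082.41
  (37 - 34.9)^2 = 4.41
  (23 - 34.9)^2 = 141.61
Step 3: Sum of squared deviations = 3700.9
Step 4: Sample variance = 3700.9 / 9 = 411.2111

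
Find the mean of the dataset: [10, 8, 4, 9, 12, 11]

9

Step 1: Sum all values: 10 + 8 + 4 + 9 + 12 + 11 = 54
Step 2: Count the number of values: n = 6
Step 3: Mean = sum / n = 54 / 6 = 9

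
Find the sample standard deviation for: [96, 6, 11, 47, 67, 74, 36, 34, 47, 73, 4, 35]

29.1854

Step 1: Compute the mean: 44.1667
Step 2: Sum of squared deviations from the mean: 9369.6667
Step 3: Sample variance = 9369.6667 / 11 = 851.7879
Step 4: Standard deviation = sqrt(851.7879) = 29.1854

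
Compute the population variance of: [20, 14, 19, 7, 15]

21.2

Step 1: Compute the mean: (20 + 14 + 19 + 7 + 15) / 5 = 15
Step 2: Compute squared deviations from the mean:
  (20 - 15)^2 = 25
  (14 - 15)^2 = 1
  (19 - 15)^2 = 16
  (7 - 15)^2 = 64
  (15 - 15)^2 = 0
Step 3: Sum of squared deviations = 106
Step 4: Population variance = 106 / 5 = 21.2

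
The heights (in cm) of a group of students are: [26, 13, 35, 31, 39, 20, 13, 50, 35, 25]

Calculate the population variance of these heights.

123.41

Step 1: Compute the mean: (26 + 13 + 35 + 31 + 39 + 20 + 13 + 50 + 35 + 25) / 10 = 28.7
Step 2: Compute squared deviations from the mean:
  (26 - 28.7)^2 = 7.29
  (13 - 28.7)^2 = 246.49
  (35 - 28.7)^2 = 39.69
  (31 - 28.7)^2 = 5.29
  (39 - 28.7)^2 = 106.09
  (20 - 28.7)^2 = 75.69
  (13 - 28.7)^2 = 246.49
  (50 - 28.7)^2 = 453.69
  (35 - 28.7)^2 = 39.69
  (25 - 28.7)^2 = 13.69
Step 3: Sum of squared deviations = 1234.1
Step 4: Population variance = 1234.1 / 10 = 123.41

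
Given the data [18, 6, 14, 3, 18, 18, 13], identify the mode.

18

Step 1: Count the frequency of each value:
  3: appears 1 time(s)
  6: appears 1 time(s)
  13: appears 1 time(s)
  14: appears 1 time(s)
  18: appears 3 time(s)
Step 2: The value 18 appears most frequently (3 times).
Step 3: Mode = 18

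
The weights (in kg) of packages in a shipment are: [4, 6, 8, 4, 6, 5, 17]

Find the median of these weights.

6

Step 1: Sort the data in ascending order: [4, 4, 5, 6, 6, 8, 17]
Step 2: The number of values is n = 7.
Step 3: Since n is odd, the median is the middle value at position 4: 6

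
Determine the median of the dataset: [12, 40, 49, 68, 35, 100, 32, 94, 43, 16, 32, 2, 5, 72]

37.5

Step 1: Sort the data in ascending order: [2, 5, 12, 16, 32, 32, 35, 40, 43, 49, 68, 72, 94, 100]
Step 2: The number of values is n = 14.
Step 3: Since n is even, the median is the average of positions 7 and 8:
  Median = (35 + 40) / 2 = 37.5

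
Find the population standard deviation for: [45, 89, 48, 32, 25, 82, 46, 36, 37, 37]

20.0502

Step 1: Compute the mean: 47.7
Step 2: Sum of squared deviations from the mean: 4020.1
Step 3: Population variance = 4020.1 / 10 = 402.01
Step 4: Standard deviation = sqrt(402.01) = 20.0502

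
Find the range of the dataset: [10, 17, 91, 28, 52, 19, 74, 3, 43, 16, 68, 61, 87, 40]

88

Step 1: Identify the maximum value: max = 91
Step 2: Identify the minimum value: min = 3
Step 3: Range = max - min = 91 - 3 = 88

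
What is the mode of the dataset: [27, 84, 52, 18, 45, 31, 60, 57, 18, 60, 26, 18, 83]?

18

Step 1: Count the frequency of each value:
  18: appears 3 time(s)
  26: appears 1 time(s)
  27: appears 1 time(s)
  31: appears 1 time(s)
  45: appears 1 time(s)
  52: appears 1 time(s)
  57: appears 1 time(s)
  60: appears 2 time(s)
  83: appears 1 time(s)
  84: appears 1 time(s)
Step 2: The value 18 appears most frequently (3 times).
Step 3: Mode = 18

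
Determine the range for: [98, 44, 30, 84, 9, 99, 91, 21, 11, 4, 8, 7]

95

Step 1: Identify the maximum value: max = 99
Step 2: Identify the minimum value: min = 4
Step 3: Range = max - min = 99 - 4 = 95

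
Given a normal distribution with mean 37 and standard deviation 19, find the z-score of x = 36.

-0.0526

Step 1: Recall the z-score formula: z = (x - mu) / sigma
Step 2: Substitute values: z = (36 - 37) / 19
Step 3: z = -1 / 19 = -0.0526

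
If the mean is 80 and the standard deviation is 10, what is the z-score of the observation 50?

-3

Step 1: Recall the z-score formula: z = (x - mu) / sigma
Step 2: Substitute values: z = (50 - 80) / 10
Step 3: z = -30 / 10 = -3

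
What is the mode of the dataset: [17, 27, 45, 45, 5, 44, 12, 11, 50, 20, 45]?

45

Step 1: Count the frequency of each value:
  5: appears 1 time(s)
  11: appears 1 time(s)
  12: appears 1 time(s)
  17: appears 1 time(s)
  20: appears 1 time(s)
  27: appears 1 time(s)
  44: appears 1 time(s)
  45: appears 3 time(s)
  50: appears 1 time(s)
Step 2: The value 45 appears most frequently (3 times).
Step 3: Mode = 45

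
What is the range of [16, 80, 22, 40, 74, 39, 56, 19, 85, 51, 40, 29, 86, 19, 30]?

70

Step 1: Identify the maximum value: max = 86
Step 2: Identify the minimum value: min = 16
Step 3: Range = max - min = 86 - 16 = 70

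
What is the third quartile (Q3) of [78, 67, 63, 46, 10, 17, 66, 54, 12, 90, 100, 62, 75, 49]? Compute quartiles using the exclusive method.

75.75

Step 1: Sort the data: [10, 12, 17, 46, 49, 54, 62, 63, 66, 67, 75, 78, 90, 100]
Step 2: n = 14
Step 3: Using the exclusive quartile method:
  Q1 = 38.75
  Q2 (median) = 62.5
  Q3 = 75.75
  IQR = Q3 - Q1 = 75.75 - 38.75 = 37
Step 4: Q3 = 75.75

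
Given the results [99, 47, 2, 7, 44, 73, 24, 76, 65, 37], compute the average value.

47.4

Step 1: Sum all values: 99 + 47 + 2 + 7 + 44 + 73 + 24 + 76 + 65 + 37 = 474
Step 2: Count the number of values: n = 10
Step 3: Mean = sum / n = 474 / 10 = 47.4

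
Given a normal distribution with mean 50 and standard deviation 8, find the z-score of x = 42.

-1

Step 1: Recall the z-score formula: z = (x - mu) / sigma
Step 2: Substitute values: z = (42 - 50) / 8
Step 3: z = -8 / 8 = -1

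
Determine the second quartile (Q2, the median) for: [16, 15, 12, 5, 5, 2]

8.5

Step 1: Sort the data: [2, 5, 5, 12, 15, 16]
Step 2: n = 6
Step 3: Q2 is the median. Since n is even, it is the average of the values at positions 3 and 4:
  Q2 = (5 + 12) / 2 = 8.5
Step 4: Q2 = 8.5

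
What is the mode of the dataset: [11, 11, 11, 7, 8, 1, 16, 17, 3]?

11

Step 1: Count the frequency of each value:
  1: appears 1 time(s)
  3: appears 1 time(s)
  7: appears 1 time(s)
  8: appears 1 time(s)
  11: appears 3 time(s)
  16: appears 1 time(s)
  17: appears 1 time(s)
Step 2: The value 11 appears most frequently (3 times).
Step 3: Mode = 11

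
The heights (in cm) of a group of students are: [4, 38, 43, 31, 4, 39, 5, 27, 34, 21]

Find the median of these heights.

29

Step 1: Sort the data in ascending order: [4, 4, 5, 21, 27, 31, 34, 38, 39, 43]
Step 2: The number of values is n = 10.
Step 3: Since n is even, the median is the average of positions 5 and 6:
  Median = (27 + 31) / 2 = 29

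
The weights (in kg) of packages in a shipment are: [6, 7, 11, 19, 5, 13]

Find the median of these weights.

9

Step 1: Sort the data in ascending order: [5, 6, 7, 11, 13, 19]
Step 2: The number of values is n = 6.
Step 3: Since n is even, the median is the average of positions 3 and 4:
  Median = (7 + 11) / 2 = 9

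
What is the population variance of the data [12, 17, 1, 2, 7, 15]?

37.6667

Step 1: Compute the mean: (12 + 17 + 1 + 2 + 7 + 15) / 6 = 9
Step 2: Compute squared deviations from the mean:
  (12 - 9)^2 = 9
  (17 - 9)^2 = 64
  (1 - 9)^2 = 64
  (2 - 9)^2 = 49
  (7 - 9)^2 = 4
  (15 - 9)^2 = 36
Step 3: Sum of squared deviations = 226
Step 4: Population variance = 226 / 6 = 37.6667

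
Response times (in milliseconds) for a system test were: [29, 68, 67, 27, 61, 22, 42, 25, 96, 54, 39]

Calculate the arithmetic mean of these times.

48.1818

Step 1: Sum all values: 29 + 68 + 67 + 27 + 61 + 22 + 42 + 25 + 96 + 54 + 39 = 530
Step 2: Count the number of values: n = 11
Step 3: Mean = sum / n = 530 / 11 = 48.1818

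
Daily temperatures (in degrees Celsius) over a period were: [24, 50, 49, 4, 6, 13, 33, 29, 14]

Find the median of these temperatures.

24

Step 1: Sort the data in ascending order: [4, 6, 13, 14, 24, 29, 33, 49, 50]
Step 2: The number of values is n = 9.
Step 3: Since n is odd, the median is the middle value at position 5: 24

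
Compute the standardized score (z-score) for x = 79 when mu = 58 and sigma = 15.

1.4

Step 1: Recall the z-score formula: z = (x - mu) / sigma
Step 2: Substitute values: z = (79 - 58) / 15
Step 3: z = 21 / 15 = 1.4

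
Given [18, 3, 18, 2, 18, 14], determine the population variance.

48.8056

Step 1: Compute the mean: (18 + 3 + 18 + 2 + 18 + 14) / 6 = 12.1667
Step 2: Compute squared deviations from the mean:
  (18 - 12.1667)^2 = 34.0278
  (3 - 12.1667)^2 = 84.0278
  (18 - 12.1667)^2 = 34.0278
  (2 - 12.1667)^2 = 103.3611
  (18 - 12.1667)^2 = 34.0278
  (14 - 12.1667)^2 = 3.3611
Step 3: Sum of squared deviations = 292.8333
Step 4: Population variance = 292.8333 / 6 = 48.8056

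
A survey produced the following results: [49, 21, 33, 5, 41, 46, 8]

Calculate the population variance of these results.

275.7143

Step 1: Compute the mean: (49 + 21 + 33 + 5 + 41 + 46 + 8) / 7 = 29
Step 2: Compute squared deviations from the mean:
  (49 - 29)^2 = 400
  (21 - 29)^2 = 64
  (33 - 29)^2 = 16
  (5 - 29)^2 = 576
  (41 - 29)^2 = 144
  (46 - 29)^2 = 289
  (8 - 29)^2 = 441
Step 3: Sum of squared deviations = 1930
Step 4: Population variance = 1930 / 7 = 275.7143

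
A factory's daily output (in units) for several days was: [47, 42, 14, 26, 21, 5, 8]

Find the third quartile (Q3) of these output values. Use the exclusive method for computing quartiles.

42

Step 1: Sort the data: [5, 8, 14, 21, 26, 42, 47]
Step 2: n = 7
Step 3: Using the exclusive quartile method:
  Q1 = 8
  Q2 (median) = 21
  Q3 = 42
  IQR = Q3 - Q1 = 42 - 8 = 34
Step 4: Q3 = 42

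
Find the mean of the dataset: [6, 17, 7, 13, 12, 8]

10.5

Step 1: Sum all values: 6 + 17 + 7 + 13 + 12 + 8 = 63
Step 2: Count the number of values: n = 6
Step 3: Mean = sum / n = 63 / 6 = 10.5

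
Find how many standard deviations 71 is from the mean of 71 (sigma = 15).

0

Step 1: Recall the z-score formula: z = (x - mu) / sigma
Step 2: Substitute values: z = (71 - 71) / 15
Step 3: z = 0 / 15 = 0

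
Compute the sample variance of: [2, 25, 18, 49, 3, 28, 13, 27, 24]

206.5

Step 1: Compute the mean: (2 + 25 + 18 + 49 + 3 + 28 + 13 + 27 + 24) / 9 = 21
Step 2: Compute squared deviations from the mean:
  (2 - 21)^2 = 361
  (25 - 21)^2 = 16
  (18 - 21)^2 = 9
  (49 - 21)^2 = 784
  (3 - 21)^2 = 324
  (28 - 21)^2 = 49
  (13 - 21)^2 = 64
  (27 - 21)^2 = 36
  (24 - 21)^2 = 9
Step 3: Sum of squared deviations = 1652
Step 4: Sample variance = 1652 / 8 = 206.5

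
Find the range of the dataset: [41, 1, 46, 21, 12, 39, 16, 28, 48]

47

Step 1: Identify the maximum value: max = 48
Step 2: Identify the minimum value: min = 1
Step 3: Range = max - min = 48 - 1 = 47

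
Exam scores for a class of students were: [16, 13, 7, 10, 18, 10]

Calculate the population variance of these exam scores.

14.2222

Step 1: Compute the mean: (16 + 13 + 7 + 10 + 18 + 10) / 6 = 12.3333
Step 2: Compute squared deviations from the mean:
  (16 - 12.3333)^2 = 13.4444
  (13 - 12.3333)^2 = 0.4444
  (7 - 12.3333)^2 = 28.4444
  (10 - 12.3333)^2 = 5.4444
  (18 - 12.3333)^2 = 32.1111
  (10 - 12.3333)^2 = 5.4444
Step 3: Sum of squared deviations = 85.3333
Step 4: Population variance = 85.3333 / 6 = 14.2222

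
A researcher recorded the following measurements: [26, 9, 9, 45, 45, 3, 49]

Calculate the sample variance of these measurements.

392.619

Step 1: Compute the mean: (26 + 9 + 9 + 45 + 45 + 3 + 49) / 7 = 26.5714
Step 2: Compute squared deviations from the mean:
  (26 - 26.5714)^2 = 0.3265
  (9 - 26.5714)^2 = 308.7551
  (9 - 26.5714)^2 = 308.7551
  (45 - 26.5714)^2 = 339.6122
  (45 - 26.5714)^2 = 339.6122
  (3 - 26.5714)^2 = 555.6122
  (49 - 26.5714)^2 = 503.0408
Step 3: Sum of squared deviations = 2355.7143
Step 4: Sample variance = 2355.7143 / 6 = 392.619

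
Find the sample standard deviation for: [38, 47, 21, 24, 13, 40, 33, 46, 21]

12.1769

Step 1: Compute the mean: 31.4444
Step 2: Sum of squared deviations from the mean: 1186.2222
Step 3: Sample variance = 1186.2222 / 8 = 148.2778
Step 4: Standard deviation = sqrt(148.2778) = 12.1769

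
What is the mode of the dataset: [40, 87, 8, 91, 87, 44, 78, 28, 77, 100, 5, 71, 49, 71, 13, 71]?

71

Step 1: Count the frequency of each value:
  5: appears 1 time(s)
  8: appears 1 time(s)
  13: appears 1 time(s)
  28: appears 1 time(s)
  40: appears 1 time(s)
  44: appears 1 time(s)
  49: appears 1 time(s)
  71: appears 3 time(s)
  77: appears 1 time(s)
  78: appears 1 time(s)
  87: appears 2 time(s)
  91: appears 1 time(s)
  100: appears 1 time(s)
Step 2: The value 71 appears most frequently (3 times).
Step 3: Mode = 71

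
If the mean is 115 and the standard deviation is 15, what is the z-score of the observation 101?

-0.9333

Step 1: Recall the z-score formula: z = (x - mu) / sigma
Step 2: Substitute values: z = (101 - 115) / 15
Step 3: z = -14 / 15 = -0.9333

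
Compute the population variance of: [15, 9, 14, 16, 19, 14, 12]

8.4082

Step 1: Compute the mean: (15 + 9 + 14 + 16 + 19 + 14 + 12) / 7 = 14.1429
Step 2: Compute squared deviations from the mean:
  (15 - 14.1429)^2 = 0.7347
  (9 - 14.1429)^2 = 26.449
  (14 - 14.1429)^2 = 0.0204
  (16 - 14.1429)^2 = 3.449
  (19 - 14.1429)^2 = 23.5918
  (14 - 14.1429)^2 = 0.0204
  (12 - 14.1429)^2 = 4.5918
Step 3: Sum of squared deviations = 58.8571
Step 4: Population variance = 58.8571 / 7 = 8.4082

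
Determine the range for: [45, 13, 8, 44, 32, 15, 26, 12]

37

Step 1: Identify the maximum value: max = 45
Step 2: Identify the minimum value: min = 8
Step 3: Range = max - min = 45 - 8 = 37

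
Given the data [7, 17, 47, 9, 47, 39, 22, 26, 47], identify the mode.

47

Step 1: Count the frequency of each value:
  7: appears 1 time(s)
  9: appears 1 time(s)
  17: appears 1 time(s)
  22: appears 1 time(s)
  26: appears 1 time(s)
  39: appears 1 time(s)
  47: appears 3 time(s)
Step 2: The value 47 appears most frequently (3 times).
Step 3: Mode = 47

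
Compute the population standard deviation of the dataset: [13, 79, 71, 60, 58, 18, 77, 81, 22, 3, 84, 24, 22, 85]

29.7157

Step 1: Compute the mean: 49.7857
Step 2: Sum of squared deviations from the mean: 12362.3571
Step 3: Population variance = 12362.3571 / 14 = 883.0255
Step 4: Standard deviation = sqrt(883.0255) = 29.7157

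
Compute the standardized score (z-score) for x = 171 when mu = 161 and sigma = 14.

0.7143

Step 1: Recall the z-score formula: z = (x - mu) / sigma
Step 2: Substitute values: z = (171 - 161) / 14
Step 3: z = 10 / 14 = 0.7143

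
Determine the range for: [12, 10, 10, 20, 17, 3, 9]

17

Step 1: Identify the maximum value: max = 20
Step 2: Identify the minimum value: min = 3
Step 3: Range = max - min = 20 - 3 = 17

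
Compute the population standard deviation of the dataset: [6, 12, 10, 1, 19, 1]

6.3618

Step 1: Compute the mean: 8.1667
Step 2: Sum of squared deviations from the mean: 242.8333
Step 3: Population variance = 242.8333 / 6 = 40.4722
Step 4: Standard deviation = sqrt(40.4722) = 6.3618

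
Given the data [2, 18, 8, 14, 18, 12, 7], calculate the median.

12

Step 1: Sort the data in ascending order: [2, 7, 8, 12, 14, 18, 18]
Step 2: The number of values is n = 7.
Step 3: Since n is odd, the median is the middle value at position 4: 12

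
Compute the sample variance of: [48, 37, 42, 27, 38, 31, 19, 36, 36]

71.1111

Step 1: Compute the mean: (48 + 37 + 42 + 27 + 38 + 31 + 19 + 36 + 36) / 9 = 34.8889
Step 2: Compute squared deviations from the mean:
  (48 - 34.8889)^2 = 171.9012
  (37 - 34.8889)^2 = 4.4568
  (42 - 34.8889)^2 = 50.5679
  (27 - 34.8889)^2 = 62.2346
  (38 - 34.8889)^2 = 9.679
  (31 - 34.8889)^2 = 15.1235
  (19 - 34.8889)^2 = 252.4568
  (36 - 34.8889)^2 = 1.2346
  (36 - 34.8889)^2 = 1.2346
Step 3: Sum of squared deviations = 568.8889
Step 4: Sample variance = 568.8889 / 8 = 71.1111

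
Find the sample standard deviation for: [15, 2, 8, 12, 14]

5.3104

Step 1: Compute the mean: 10.2
Step 2: Sum of squared deviations from the mean: 112.8
Step 3: Sample variance = 112.8 / 4 = 28.2
Step 4: Standard deviation = sqrt(28.2) = 5.3104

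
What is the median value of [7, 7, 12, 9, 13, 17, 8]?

9

Step 1: Sort the data in ascending order: [7, 7, 8, 9, 12, 13, 17]
Step 2: The number of values is n = 7.
Step 3: Since n is odd, the median is the middle value at position 4: 9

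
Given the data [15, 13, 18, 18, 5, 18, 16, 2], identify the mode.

18

Step 1: Count the frequency of each value:
  2: appears 1 time(s)
  5: appears 1 time(s)
  13: appears 1 time(s)
  15: appears 1 time(s)
  16: appears 1 time(s)
  18: appears 3 time(s)
Step 2: The value 18 appears most frequently (3 times).
Step 3: Mode = 18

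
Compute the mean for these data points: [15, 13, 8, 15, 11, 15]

12.8333

Step 1: Sum all values: 15 + 13 + 8 + 15 + 11 + 15 = 77
Step 2: Count the number of values: n = 6
Step 3: Mean = sum / n = 77 / 6 = 12.8333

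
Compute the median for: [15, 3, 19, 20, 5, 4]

10

Step 1: Sort the data in ascending order: [3, 4, 5, 15, 19, 20]
Step 2: The number of values is n = 6.
Step 3: Since n is even, the median is the average of positions 3 and 4:
  Median = (5 + 15) / 2 = 10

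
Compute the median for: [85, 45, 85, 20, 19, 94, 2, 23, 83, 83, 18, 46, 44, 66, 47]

46

Step 1: Sort the data in ascending order: [2, 18, 19, 20, 23, 44, 45, 46, 47, 66, 83, 83, 85, 85, 94]
Step 2: The number of values is n = 15.
Step 3: Since n is odd, the median is the middle value at position 8: 46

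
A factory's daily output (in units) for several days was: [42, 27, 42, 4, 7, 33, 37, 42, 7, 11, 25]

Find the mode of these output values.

42

Step 1: Count the frequency of each value:
  4: appears 1 time(s)
  7: appears 2 time(s)
  11: appears 1 time(s)
  25: appears 1 time(s)
  27: appears 1 time(s)
  33: appears 1 time(s)
  37: appears 1 time(s)
  42: appears 3 time(s)
Step 2: The value 42 appears most frequently (3 times).
Step 3: Mode = 42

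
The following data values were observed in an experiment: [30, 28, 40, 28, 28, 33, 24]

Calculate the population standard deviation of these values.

4.7337

Step 1: Compute the mean: 30.1429
Step 2: Sum of squared deviations from the mean: 156.8571
Step 3: Population variance = 156.8571 / 7 = 22.4082
Step 4: Standard deviation = sqrt(22.4082) = 4.7337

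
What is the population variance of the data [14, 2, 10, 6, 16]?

26.24

Step 1: Compute the mean: (14 + 2 + 10 + 6 + 16) / 5 = 9.6
Step 2: Compute squared deviations from the mean:
  (14 - 9.6)^2 = 19.36
  (2 - 9.6)^2 = 57.76
  (10 - 9.6)^2 = 0.16
  (6 - 9.6)^2 = 12.96
  (16 - 9.6)^2 = 40.96
Step 3: Sum of squared deviations = 131.2
Step 4: Population variance = 131.2 / 5 = 26.24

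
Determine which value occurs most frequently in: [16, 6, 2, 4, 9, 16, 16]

16

Step 1: Count the frequency of each value:
  2: appears 1 time(s)
  4: appears 1 time(s)
  6: appears 1 time(s)
  9: appears 1 time(s)
  16: appears 3 time(s)
Step 2: The value 16 appears most frequently (3 times).
Step 3: Mode = 16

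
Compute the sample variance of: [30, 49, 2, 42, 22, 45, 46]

289.5714

Step 1: Compute the mean: (30 + 49 + 2 + 42 + 22 + 45 + 46) / 7 = 33.7143
Step 2: Compute squared deviations from the mean:
  (30 - 33.7143)^2 = 13.7959
  (49 - 33.7143)^2 = 233.6531
  (2 - 33.7143)^2 = 1005.7959
  (42 - 33.7143)^2 = 68.6531
  (22 - 33.7143)^2 = 137.2245
  (45 - 33.7143)^2 = 127.3673
  (46 - 33.7143)^2 = 150.9388
Step 3: Sum of squared deviations = 1737.4286
Step 4: Sample variance = 1737.4286 / 6 = 289.5714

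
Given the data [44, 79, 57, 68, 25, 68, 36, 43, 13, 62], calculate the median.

50.5

Step 1: Sort the data in ascending order: [13, 25, 36, 43, 44, 57, 62, 68, 68, 79]
Step 2: The number of values is n = 10.
Step 3: Since n is even, the median is the average of positions 5 and 6:
  Median = (44 + 57) / 2 = 50.5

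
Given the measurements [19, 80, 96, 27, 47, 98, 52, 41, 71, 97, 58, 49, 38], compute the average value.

59.4615

Step 1: Sum all values: 19 + 80 + 96 + 27 + 47 + 98 + 52 + 41 + 71 + 97 + 58 + 49 + 38 = 773
Step 2: Count the number of values: n = 13
Step 3: Mean = sum / n = 773 / 13 = 59.4615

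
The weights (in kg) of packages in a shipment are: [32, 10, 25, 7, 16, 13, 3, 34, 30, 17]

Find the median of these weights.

16.5

Step 1: Sort the data in ascending order: [3, 7, 10, 13, 16, 17, 25, 30, 32, 34]
Step 2: The number of values is n = 10.
Step 3: Since n is even, the median is the average of positions 5 and 6:
  Median = (16 + 17) / 2 = 16.5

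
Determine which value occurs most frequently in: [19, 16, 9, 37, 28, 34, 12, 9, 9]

9

Step 1: Count the frequency of each value:
  9: appears 3 time(s)
  12: appears 1 time(s)
  16: appears 1 time(s)
  19: appears 1 time(s)
  28: appears 1 time(s)
  34: appears 1 time(s)
  37: appears 1 time(s)
Step 2: The value 9 appears most frequently (3 times).
Step 3: Mode = 9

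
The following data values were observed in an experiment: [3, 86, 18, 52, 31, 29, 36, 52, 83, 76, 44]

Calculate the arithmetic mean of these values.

46.3636

Step 1: Sum all values: 3 + 86 + 18 + 52 + 31 + 29 + 36 + 52 + 83 + 76 + 44 = 510
Step 2: Count the number of values: n = 11
Step 3: Mean = sum / n = 510 / 11 = 46.3636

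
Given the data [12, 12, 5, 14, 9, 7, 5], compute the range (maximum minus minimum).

9

Step 1: Identify the maximum value: max = 14
Step 2: Identify the minimum value: min = 5
Step 3: Range = max - min = 14 - 5 = 9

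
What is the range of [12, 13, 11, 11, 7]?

6

Step 1: Identify the maximum value: max = 13
Step 2: Identify the minimum value: min = 7
Step 3: Range = max - min = 13 - 7 = 6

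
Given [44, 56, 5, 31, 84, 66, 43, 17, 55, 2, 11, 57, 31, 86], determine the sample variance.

743.6923

Step 1: Compute the mean: (44 + 56 + 5 + 31 + 84 + 66 + 43 + 17 + 55 + 2 + 11 + 57 + 31 + 86) / 14 = 42
Step 2: Compute squared deviations from the mean:
  (44 - 42)^2 = 4
  (56 - 42)^2 = 196
  (5 - 42)^2 = 1369
  (31 - 42)^2 = 121
  (84 - 42)^2 = 1764
  (66 - 42)^2 = 576
  (43 - 42)^2 = 1
  (17 - 42)^2 = 625
  (55 - 42)^2 = 169
  (2 - 42)^2 = 1600
  (11 - 42)^2 = 961
  (57 - 42)^2 = 225
  (31 - 42)^2 = 121
  (86 - 42)^2 = 1936
Step 3: Sum of squared deviations = 9668
Step 4: Sample variance = 9668 / 13 = 743.6923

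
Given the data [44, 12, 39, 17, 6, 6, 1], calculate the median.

12

Step 1: Sort the data in ascending order: [1, 6, 6, 12, 17, 39, 44]
Step 2: The number of values is n = 7.
Step 3: Since n is odd, the median is the middle value at position 4: 12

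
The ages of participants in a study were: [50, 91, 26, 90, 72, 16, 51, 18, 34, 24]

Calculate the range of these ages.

75

Step 1: Identify the maximum value: max = 91
Step 2: Identify the minimum value: min = 16
Step 3: Range = max - min = 91 - 16 = 75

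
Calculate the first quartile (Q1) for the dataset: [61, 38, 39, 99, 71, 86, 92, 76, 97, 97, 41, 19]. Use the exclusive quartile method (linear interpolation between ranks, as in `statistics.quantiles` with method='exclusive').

39.5

Step 1: Sort the data: [19, 38, 39, 41, 61, 71, 76, 86, 92, 97, 97, 99]
Step 2: n = 12
Step 3: Using the exclusive quartile method:
  Q1 = 39.5
  Q2 (median) = 73.5
  Q3 = 95.75
  IQR = Q3 - Q1 = 95.75 - 39.5 = 56.25
Step 4: Q1 = 39.5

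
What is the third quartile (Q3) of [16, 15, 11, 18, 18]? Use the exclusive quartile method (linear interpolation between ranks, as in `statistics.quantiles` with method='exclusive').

18

Step 1: Sort the data: [11, 15, 16, 18, 18]
Step 2: n = 5
Step 3: Using the exclusive quartile method:
  Q1 = 13
  Q2 (median) = 16
  Q3 = 18
  IQR = Q3 - Q1 = 18 - 13 = 5
Step 4: Q3 = 18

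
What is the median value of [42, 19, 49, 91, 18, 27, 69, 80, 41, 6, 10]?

41

Step 1: Sort the data in ascending order: [6, 10, 18, 19, 27, 41, 42, 49, 69, 80, 91]
Step 2: The number of values is n = 11.
Step 3: Since n is odd, the median is the middle value at position 6: 41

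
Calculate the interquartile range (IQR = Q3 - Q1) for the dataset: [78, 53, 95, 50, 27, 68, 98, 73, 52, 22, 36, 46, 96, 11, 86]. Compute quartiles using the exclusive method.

50

Step 1: Sort the data: [11, 22, 27, 36, 46, 50, 52, 53, 68, 73, 78, 86, 95, 96, 98]
Step 2: n = 15
Step 3: Using the exclusive quartile method:
  Q1 = 36
  Q2 (median) = 53
  Q3 = 86
  IQR = Q3 - Q1 = 86 - 36 = 50
Step 4: IQR = 50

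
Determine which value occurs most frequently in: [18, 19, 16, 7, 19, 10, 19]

19

Step 1: Count the frequency of each value:
  7: appears 1 time(s)
  10: appears 1 time(s)
  16: appears 1 time(s)
  18: appears 1 time(s)
  19: appears 3 time(s)
Step 2: The value 19 appears most frequently (3 times).
Step 3: Mode = 19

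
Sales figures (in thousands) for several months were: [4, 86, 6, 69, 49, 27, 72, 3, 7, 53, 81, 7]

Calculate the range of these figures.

83

Step 1: Identify the maximum value: max = 86
Step 2: Identify the minimum value: min = 3
Step 3: Range = max - min = 86 - 3 = 83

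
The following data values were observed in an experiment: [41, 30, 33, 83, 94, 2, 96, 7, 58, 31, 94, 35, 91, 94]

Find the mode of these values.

94

Step 1: Count the frequency of each value:
  2: appears 1 time(s)
  7: appears 1 time(s)
  30: appears 1 time(s)
  31: appears 1 time(s)
  33: appears 1 time(s)
  35: appears 1 time(s)
  41: appears 1 time(s)
  58: appears 1 time(s)
  83: appears 1 time(s)
  91: appears 1 time(s)
  94: appears 3 time(s)
  96: appears 1 time(s)
Step 2: The value 94 appears most frequently (3 times).
Step 3: Mode = 94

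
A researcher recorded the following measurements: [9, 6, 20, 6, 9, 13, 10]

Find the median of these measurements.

9

Step 1: Sort the data in ascending order: [6, 6, 9, 9, 10, 13, 20]
Step 2: The number of values is n = 7.
Step 3: Since n is odd, the median is the middle value at position 4: 9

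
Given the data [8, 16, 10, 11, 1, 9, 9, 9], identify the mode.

9

Step 1: Count the frequency of each value:
  1: appears 1 time(s)
  8: appears 1 time(s)
  9: appears 3 time(s)
  10: appears 1 time(s)
  11: appears 1 time(s)
  16: appears 1 time(s)
Step 2: The value 9 appears most frequently (3 times).
Step 3: Mode = 9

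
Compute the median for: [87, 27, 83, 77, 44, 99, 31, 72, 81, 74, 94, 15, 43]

74

Step 1: Sort the data in ascending order: [15, 27, 31, 43, 44, 72, 74, 77, 81, 83, 87, 94, 99]
Step 2: The number of values is n = 13.
Step 3: Since n is odd, the median is the middle value at position 7: 74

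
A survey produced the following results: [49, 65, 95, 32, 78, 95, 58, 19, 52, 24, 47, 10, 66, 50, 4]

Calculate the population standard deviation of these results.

27.1632

Step 1: Compute the mean: 49.6
Step 2: Sum of squared deviations from the mean: 11067.6
Step 3: Population variance = 11067.6 / 15 = 737.84
Step 4: Standard deviation = sqrt(737.84) = 27.1632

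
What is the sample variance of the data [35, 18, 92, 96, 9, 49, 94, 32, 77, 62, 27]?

1032.0182

Step 1: Compute the mean: (35 + 18 + 92 + 96 + 9 + 49 + 94 + 32 + 77 + 62 + 27) / 11 = 53.7273
Step 2: Compute squared deviations from the mean:
  (35 - 53.7273)^2 = 350.7107
  (18 - 53.7273)^2 = 1276.438
  (92 - 53.7273)^2 = 1464.8017
  (96 - 53.7273)^2 = 1786.9835
  (9 - 53.7273)^2 = 2000.5289
  (49 - 53.7273)^2 = 22.3471
  (94 - 53.7273)^2 = 1621.8926
  (32 - 53.7273)^2 = 472.0744
  (77 - 53.7273)^2 = 541.6198
  (62 - 53.7273)^2 = 68.438
  (27 - 53.7273)^2 = 714.3471
Step 3: Sum of squared deviations = 10320.1818
Step 4: Sample variance = 10320.1818 / 10 = 1032.0182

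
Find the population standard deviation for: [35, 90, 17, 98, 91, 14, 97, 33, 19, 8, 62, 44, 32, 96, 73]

32.9999

Step 1: Compute the mean: 53.9333
Step 2: Sum of squared deviations from the mean: 16334.9333
Step 3: Population variance = 16334.9333 / 15 = 1088.9956
Step 4: Standard deviation = sqrt(1088.9956) = 32.9999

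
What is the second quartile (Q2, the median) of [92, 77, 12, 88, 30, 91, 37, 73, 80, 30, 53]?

73

Step 1: Sort the data: [12, 30, 30, 37, 53, 73, 77, 80, 88, 91, 92]
Step 2: n = 11
Step 3: Q2 is the median. Since n is odd, it is the middle value at position 6: 73
Step 4: Q2 = 73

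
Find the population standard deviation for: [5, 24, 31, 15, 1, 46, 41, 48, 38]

16.4789

Step 1: Compute the mean: 27.6667
Step 2: Sum of squared deviations from the mean: 2444
Step 3: Population variance = 2444 / 9 = 271.5556
Step 4: Standard deviation = sqrt(271.5556) = 16.4789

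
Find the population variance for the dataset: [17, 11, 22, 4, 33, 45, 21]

160.1224

Step 1: Compute the mean: (17 + 11 + 22 + 4 + 33 + 45 + 21) / 7 = 21.8571
Step 2: Compute squared deviations from the mean:
  (17 - 21.8571)^2 = 23.5918
  (11 - 21.8571)^2 = 117.8776
  (22 - 21.8571)^2 = 0.0204
  (4 - 21.8571)^2 = 318.8776
  (33 - 21.8571)^2 = 124.1633
  (45 - 21.8571)^2 = 535.5918
  (21 - 21.8571)^2 = 0.7347
Step 3: Sum of squared deviations = 1120.8571
Step 4: Population variance = 1120.8571 / 7 = 160.1224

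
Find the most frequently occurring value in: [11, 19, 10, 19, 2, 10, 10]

10

Step 1: Count the frequency of each value:
  2: appears 1 time(s)
  10: appears 3 time(s)
  11: appears 1 time(s)
  19: appears 2 time(s)
Step 2: The value 10 appears most frequently (3 times).
Step 3: Mode = 10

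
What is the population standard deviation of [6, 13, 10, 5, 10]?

2.9257

Step 1: Compute the mean: 8.8
Step 2: Sum of squared deviations from the mean: 42.8
Step 3: Population variance = 42.8 / 5 = 8.56
Step 4: Standard deviation = sqrt(8.56) = 2.9257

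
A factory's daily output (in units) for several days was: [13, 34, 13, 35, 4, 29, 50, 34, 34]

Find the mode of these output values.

34

Step 1: Count the frequency of each value:
  4: appears 1 time(s)
  13: appears 2 time(s)
  29: appears 1 time(s)
  34: appears 3 time(s)
  35: appears 1 time(s)
  50: appears 1 time(s)
Step 2: The value 34 appears most frequently (3 times).
Step 3: Mode = 34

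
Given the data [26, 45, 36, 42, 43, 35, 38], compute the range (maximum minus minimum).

19

Step 1: Identify the maximum value: max = 45
Step 2: Identify the minimum value: min = 26
Step 3: Range = max - min = 45 - 26 = 19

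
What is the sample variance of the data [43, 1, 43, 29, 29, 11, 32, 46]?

256.7857

Step 1: Compute the mean: (43 + 1 + 43 + 29 + 29 + 11 + 32 + 46) / 8 = 29.25
Step 2: Compute squared deviations from the mean:
  (43 - 29.25)^2 = 189.0625
  (1 - 29.25)^2 = 798.0625
  (43 - 29.25)^2 = 189.0625
  (29 - 29.25)^2 = 0.0625
  (29 - 29.25)^2 = 0.0625
  (11 - 29.25)^2 = 333.0625
  (32 - 29.25)^2 = 7.5625
  (46 - 29.25)^2 = 280.5625
Step 3: Sum of squared deviations = 1797.5
Step 4: Sample variance = 1797.5 / 7 = 256.7857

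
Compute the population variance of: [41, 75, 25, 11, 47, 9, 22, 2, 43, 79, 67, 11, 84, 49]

727.5153

Step 1: Compute the mean: (41 + 75 + 25 + 11 + 47 + 9 + 22 + 2 + 43 + 79 + 67 + 11 + 84 + 49) / 14 = 40.3571
Step 2: Compute squared deviations from the mean:
  (41 - 40.3571)^2 = 0.4133
  (75 - 40.3571)^2 = 1200.1276
  (25 - 40.3571)^2 = 235.8418
  (11 - 40.3571)^2 = 861.8418
  (47 - 40.3571)^2 = 44.1276
  (9 - 40.3571)^2 = 983.2704
  (22 - 40.3571)^2 = 336.9847
  (2 - 40.3571)^2 = 1471.2704
  (43 - 40.3571)^2 = 6.9847
  (79 - 40.3571)^2 = 1493.2704
  (67 - 40.3571)^2 = 709.8418
  (11 - 40.3571)^2 = 861.8418
  (84 - 40.3571)^2 = 1904.699
  (49 - 40.3571)^2 = 74.699
Step 3: Sum of squared deviations = 10185.2143
Step 4: Population variance = 10185.2143 / 14 = 727.5153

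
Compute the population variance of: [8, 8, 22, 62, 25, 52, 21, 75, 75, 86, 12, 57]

765.0764

Step 1: Compute the mean: (8 + 8 + 22 + 62 + 25 + 52 + 21 + 75 + 75 + 86 + 12 + 57) / 12 = 41.9167
Step 2: Compute squared deviations from the mean:
  (8 - 41.9167)^2 = 1150.3403
  (8 - 41.9167)^2 = 1150.3403
  (22 - 41.9167)^2 = 396.6736
  (62 - 41.9167)^2 = 403.3403
  (25 - 41.9167)^2 = 286.1736
  (52 - 41.9167)^2 = 101.6736
  (21 - 41.9167)^2 = 437.5069
  (75 - 41.9167)^2 = 1094.5069
  (75 - 41.9167)^2 = 1094.5069
  (86 - 41.9167)^2 = 1943.3403
  (12 - 41.9167)^2 = 895.0069
  (57 - 41.9167)^2 = 227.5069
Step 3: Sum of squared deviations = 9180.9167
Step 4: Population variance = 9180.9167 / 12 = 765.0764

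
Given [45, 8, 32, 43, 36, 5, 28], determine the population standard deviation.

14.7496

Step 1: Compute the mean: 28.1429
Step 2: Sum of squared deviations from the mean: 1522.8571
Step 3: Population variance = 1522.8571 / 7 = 217.551
Step 4: Standard deviation = sqrt(217.551) = 14.7496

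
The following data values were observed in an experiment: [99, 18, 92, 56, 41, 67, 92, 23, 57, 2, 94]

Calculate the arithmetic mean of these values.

58.2727

Step 1: Sum all values: 99 + 18 + 92 + 56 + 41 + 67 + 92 + 23 + 57 + 2 + 94 = 641
Step 2: Count the number of values: n = 11
Step 3: Mean = sum / n = 641 / 11 = 58.2727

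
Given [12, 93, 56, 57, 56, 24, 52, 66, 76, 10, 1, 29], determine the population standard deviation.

27.5116

Step 1: Compute the mean: 44.3333
Step 2: Sum of squared deviations from the mean: 9082.6667
Step 3: Population variance = 9082.6667 / 12 = 756.8889
Step 4: Standard deviation = sqrt(756.8889) = 27.5116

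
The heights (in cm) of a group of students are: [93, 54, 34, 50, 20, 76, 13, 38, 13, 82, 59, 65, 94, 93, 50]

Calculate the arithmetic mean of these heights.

55.6

Step 1: Sum all values: 93 + 54 + 34 + 50 + 20 + 76 + 13 + 38 + 13 + 82 + 59 + 65 + 94 + 93 + 50 = 834
Step 2: Count the number of values: n = 15
Step 3: Mean = sum / n = 834 / 15 = 55.6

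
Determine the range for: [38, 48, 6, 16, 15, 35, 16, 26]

42

Step 1: Identify the maximum value: max = 48
Step 2: Identify the minimum value: min = 6
Step 3: Range = max - min = 48 - 6 = 42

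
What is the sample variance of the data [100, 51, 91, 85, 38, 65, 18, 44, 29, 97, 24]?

939.2545

Step 1: Compute the mean: (100 + 51 + 91 + 85 + 38 + 65 + 18 + 44 + 29 + 97 + 24) / 11 = 58.3636
Step 2: Compute squared deviations from the mean:
  (100 - 58.3636)^2 = 1733.5868
  (51 - 58.3636)^2 = 54.2231
  (91 - 58.3636)^2 = 1065.1322
  (85 - 58.3636)^2 = 709.4959
  (38 - 58.3636)^2 = 414.6777
  (65 - 58.3636)^2 = 44.0413
  (18 - 58.3636)^2 = 1629.2231
  (44 - 58.3636)^2 = 206.314
  (29 - 58.3636)^2 = 862.2231
  (97 - 58.3636)^2 = 1492.7686
  (24 - 58.3636)^2 = 1180.8595
Step 3: Sum of squared deviations = 9392.5455
Step 4: Sample variance = 9392.5455 / 10 = 939.2545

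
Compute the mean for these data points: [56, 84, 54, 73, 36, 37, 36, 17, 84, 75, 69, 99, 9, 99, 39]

57.8

Step 1: Sum all values: 56 + 84 + 54 + 73 + 36 + 37 + 36 + 17 + 84 + 75 + 69 + 99 + 9 + 99 + 39 = 867
Step 2: Count the number of values: n = 15
Step 3: Mean = sum / n = 867 / 15 = 57.8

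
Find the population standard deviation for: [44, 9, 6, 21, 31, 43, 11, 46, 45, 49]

16.3233

Step 1: Compute the mean: 30.5
Step 2: Sum of squared deviations from the mean: 2664.5
Step 3: Population variance = 2664.5 / 10 = 266.45
Step 4: Standard deviation = sqrt(266.45) = 16.3233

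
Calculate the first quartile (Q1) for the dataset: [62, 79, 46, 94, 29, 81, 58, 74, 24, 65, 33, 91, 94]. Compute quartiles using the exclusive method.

39.5

Step 1: Sort the data: [24, 29, 33, 46, 58, 62, 65, 74, 79, 81, 91, 94, 94]
Step 2: n = 13
Step 3: Using the exclusive quartile method:
  Q1 = 39.5
  Q2 (median) = 65
  Q3 = 86
  IQR = Q3 - Q1 = 86 - 39.5 = 46.5
Step 4: Q1 = 39.5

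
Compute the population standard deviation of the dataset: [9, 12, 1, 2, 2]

4.4452

Step 1: Compute the mean: 5.2
Step 2: Sum of squared deviations from the mean: 98.8
Step 3: Population variance = 98.8 / 5 = 19.76
Step 4: Standard deviation = sqrt(19.76) = 4.4452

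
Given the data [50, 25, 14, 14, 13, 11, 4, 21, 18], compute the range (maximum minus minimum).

46

Step 1: Identify the maximum value: max = 50
Step 2: Identify the minimum value: min = 4
Step 3: Range = max - min = 50 - 4 = 46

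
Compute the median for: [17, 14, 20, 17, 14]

17

Step 1: Sort the data in ascending order: [14, 14, 17, 17, 20]
Step 2: The number of values is n = 5.
Step 3: Since n is odd, the median is the middle value at position 3: 17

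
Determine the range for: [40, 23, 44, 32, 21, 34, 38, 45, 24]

24

Step 1: Identify the maximum value: max = 45
Step 2: Identify the minimum value: min = 21
Step 3: Range = max - min = 45 - 21 = 24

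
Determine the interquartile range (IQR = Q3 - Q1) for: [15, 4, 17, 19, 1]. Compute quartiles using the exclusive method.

15.5

Step 1: Sort the data: [1, 4, 15, 17, 19]
Step 2: n = 5
Step 3: Using the exclusive quartile method:
  Q1 = 2.5
  Q2 (median) = 15
  Q3 = 18
  IQR = Q3 - Q1 = 18 - 2.5 = 15.5
Step 4: IQR = 15.5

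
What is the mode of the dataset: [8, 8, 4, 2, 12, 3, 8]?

8

Step 1: Count the frequency of each value:
  2: appears 1 time(s)
  3: appears 1 time(s)
  4: appears 1 time(s)
  8: appears 3 time(s)
  12: appears 1 time(s)
Step 2: The value 8 appears most frequently (3 times).
Step 3: Mode = 8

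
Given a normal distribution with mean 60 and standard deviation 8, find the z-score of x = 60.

0

Step 1: Recall the z-score formula: z = (x - mu) / sigma
Step 2: Substitute values: z = (60 - 60) / 8
Step 3: z = 0 / 8 = 0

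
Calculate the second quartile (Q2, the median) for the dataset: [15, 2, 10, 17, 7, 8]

9

Step 1: Sort the data: [2, 7, 8, 10, 15, 17]
Step 2: n = 6
Step 3: Q2 is the median. Since n is even, it is the average of the values at positions 3 and 4:
  Q2 = (8 + 10) / 2 = 9
Step 4: Q2 = 9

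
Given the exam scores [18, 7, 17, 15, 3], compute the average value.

12

Step 1: Sum all values: 18 + 7 + 17 + 15 + 3 = 60
Step 2: Count the number of values: n = 5
Step 3: Mean = sum / n = 60 / 5 = 12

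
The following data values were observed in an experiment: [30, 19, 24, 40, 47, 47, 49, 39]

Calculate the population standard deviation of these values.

10.6

Step 1: Compute the mean: 36.875
Step 2: Sum of squared deviations from the mean: 898.875
Step 3: Population variance = 898.875 / 8 = 112.3594
Step 4: Standard deviation = sqrt(112.3594) = 10.6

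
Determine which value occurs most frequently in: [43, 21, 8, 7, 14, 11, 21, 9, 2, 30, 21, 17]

21

Step 1: Count the frequency of each value:
  2: appears 1 time(s)
  7: appears 1 time(s)
  8: appears 1 time(s)
  9: appears 1 time(s)
  11: appears 1 time(s)
  14: appears 1 time(s)
  17: appears 1 time(s)
  21: appears 3 time(s)
  30: appears 1 time(s)
  43: appears 1 time(s)
Step 2: The value 21 appears most frequently (3 times).
Step 3: Mode = 21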